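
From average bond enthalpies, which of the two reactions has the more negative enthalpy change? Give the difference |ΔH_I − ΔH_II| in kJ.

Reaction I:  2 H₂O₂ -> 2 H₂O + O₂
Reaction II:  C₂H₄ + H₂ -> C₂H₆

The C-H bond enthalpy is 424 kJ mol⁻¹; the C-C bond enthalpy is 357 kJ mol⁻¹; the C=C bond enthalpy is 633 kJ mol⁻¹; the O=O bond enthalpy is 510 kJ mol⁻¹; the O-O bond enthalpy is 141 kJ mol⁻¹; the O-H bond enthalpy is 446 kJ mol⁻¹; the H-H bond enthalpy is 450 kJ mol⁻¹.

Reaction I:
  Bonds broken (reactants):
    O-H: 4 × 446 = 1784
    O-O: 2 × 141 = 282
    Σ(broken) = 2066 kJ
  Bonds formed (products):
    O-H: 4 × 446 = 1784
    O=O: 1 × 510 = 510
    Σ(formed) = 2294 kJ
  ΔH_I = 2066 − 2294 = −228 kJ
Reaction II:
  Bonds broken (reactants):
    C-H: 4 × 424 = 1696
    C=C: 1 × 633 = 633
    H-H: 1 × 450 = 450
    Σ(broken) = 2779 kJ
  Bonds formed (products):
    C-C: 1 × 357 = 357
    C-H: 6 × 424 = 2544
    Σ(formed) = 2901 kJ
  ΔH_II = 2779 − 2901 = −122 kJ
ΔH_I − ΔH_II = −106 kJ, so reaction I has the more negative ΔH; |ΔH_I − ΔH_II| = 106 kJ.

Reaction I, by 106 kJ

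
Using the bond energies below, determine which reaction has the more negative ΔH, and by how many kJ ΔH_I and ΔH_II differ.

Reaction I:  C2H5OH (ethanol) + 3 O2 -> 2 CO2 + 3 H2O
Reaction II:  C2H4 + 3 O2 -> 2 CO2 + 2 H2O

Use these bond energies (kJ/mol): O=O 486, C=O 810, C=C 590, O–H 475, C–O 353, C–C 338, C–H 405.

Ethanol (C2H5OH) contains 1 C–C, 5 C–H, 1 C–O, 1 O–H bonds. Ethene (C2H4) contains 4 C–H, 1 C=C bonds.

Reaction II, by 31 kJ

Reaction I:
  Bonds broken (reactants):
    C–C: 1 × 338 = 338
    C–H: 5 × 405 = 2025
    C–O: 1 × 353 = 353
    O–H: 1 × 475 = 475
    O=O: 3 × 486 = 1458
    Σ(broken) = 4649 kJ
  Bonds formed (products):
    C=O: 4 × 810 = 3240
    O–H: 6 × 475 = 2850
    Σ(formed) = 6090 kJ
  ΔH_I = 4649 − 6090 = −1441 kJ
Reaction II:
  Bonds broken (reactants):
    C–H: 4 × 405 = 1620
    C=C: 1 × 590 = 590
    O=O: 3 × 486 = 1458
    Σ(broken) = 3668 kJ
  Bonds formed (products):
    C=O: 4 × 810 = 3240
    O–H: 4 × 475 = 1900
    Σ(formed) = 5140 kJ
  ΔH_II = 3668 − 5140 = −1472 kJ
ΔH_I − ΔH_II = +31 kJ, so reaction II has the more negative ΔH; |ΔH_I − ΔH_II| = 31 kJ.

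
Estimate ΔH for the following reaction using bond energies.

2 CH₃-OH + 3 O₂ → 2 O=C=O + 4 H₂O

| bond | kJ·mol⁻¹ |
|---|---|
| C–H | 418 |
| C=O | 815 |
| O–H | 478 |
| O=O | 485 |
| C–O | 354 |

ΔH ≈ −1457 kJ

Bonds broken (reactants):
  C–H: 6 × 418 = 2508
  C–O: 2 × 354 = 708
  O–H: 2 × 478 = 956
  O=O: 3 × 485 = 1455
  Σ(broken) = 5627 kJ
Bonds formed (products):
  C=O: 4 × 815 = 3260
  O–H: 8 × 478 = 3824
  Σ(formed) = 7084 kJ
ΔH = Σ(broken) − Σ(formed) = 5627 − 7084 = −1457 kJ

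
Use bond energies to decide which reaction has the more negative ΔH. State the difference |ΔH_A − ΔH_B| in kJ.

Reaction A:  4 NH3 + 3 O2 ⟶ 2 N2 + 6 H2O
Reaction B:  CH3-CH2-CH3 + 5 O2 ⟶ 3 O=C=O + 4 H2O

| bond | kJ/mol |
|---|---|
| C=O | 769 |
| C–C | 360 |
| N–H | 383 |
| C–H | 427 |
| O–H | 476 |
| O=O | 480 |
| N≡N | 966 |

Reaction B, by 278 kJ

Reaction A:
  Bonds broken (reactants):
    N–H: 12 × 383 = 4596
    O=O: 3 × 480 = 1440
    Σ(broken) = 6036 kJ
  Bonds formed (products):
    N≡N: 2 × 966 = 1932
    O–H: 12 × 476 = 5712
    Σ(formed) = 7644 kJ
  ΔH_A = 6036 − 7644 = −1608 kJ
Reaction B:
  Bonds broken (reactants):
    C–C: 2 × 360 = 720
    C–H: 8 × 427 = 3416
    O=O: 5 × 480 = 2400
    Σ(broken) = 6536 kJ
  Bonds formed (products):
    C=O: 6 × 769 = 4614
    O–H: 8 × 476 = 3808
    Σ(formed) = 8422 kJ
  ΔH_B = 6536 − 8422 = −1886 kJ
ΔH_A − ΔH_B = +278 kJ, so reaction B has the more negative ΔH; |ΔH_A − ΔH_B| = 278 kJ.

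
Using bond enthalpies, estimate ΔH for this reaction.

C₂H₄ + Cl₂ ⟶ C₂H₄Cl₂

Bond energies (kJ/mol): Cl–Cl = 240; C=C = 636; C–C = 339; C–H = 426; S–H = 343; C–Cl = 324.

ΔH ≈ −111 kJ

Bonds broken (reactants):
  C–H: 4 × 426 = 1704
  C=C: 1 × 636 = 636
  Cl–Cl: 1 × 240 = 240
  Σ(broken) = 2580 kJ
Bonds formed (products):
  C–C: 1 × 339 = 339
  C–Cl: 2 × 324 = 648
  C–H: 4 × 426 = 1704
  Σ(formed) = 2691 kJ
ΔH = Σ(broken) − Σ(formed) = 2580 − 2691 = −111 kJ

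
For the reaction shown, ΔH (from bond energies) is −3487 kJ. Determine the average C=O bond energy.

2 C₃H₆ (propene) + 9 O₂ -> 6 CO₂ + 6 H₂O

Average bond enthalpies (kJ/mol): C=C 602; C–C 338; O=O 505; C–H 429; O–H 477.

Let D be the C=O bond energy.
Σ(broken) = 2×338 + 12×429 + 2×602 + 9×505 = 11573
Σ(formed) = 12×D + 12×477 = 5724 + 12D
ΔH = Σ(broken) − Σ(formed) = (11573) − (5724 + 12D) = +5849 − 12D
Setting this equal to −3487 kJ gives 12D = 9336, so D = 778 kJ/mol.

D(C=O) ≈ 778 kJ/mol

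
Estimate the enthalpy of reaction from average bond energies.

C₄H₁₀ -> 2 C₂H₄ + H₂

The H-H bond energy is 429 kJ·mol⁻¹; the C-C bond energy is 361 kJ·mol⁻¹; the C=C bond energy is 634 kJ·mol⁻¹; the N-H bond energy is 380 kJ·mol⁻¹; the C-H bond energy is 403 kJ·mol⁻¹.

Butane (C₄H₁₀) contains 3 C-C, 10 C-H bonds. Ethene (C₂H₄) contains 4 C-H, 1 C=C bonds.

ΔH ≈ +192 kJ

Bonds broken (reactants):
  C-C: 3 × 361 = 1083
  C-H: 10 × 403 = 4030
  Σ(broken) = 5113 kJ
Bonds formed (products):
  C-H: 8 × 403 = 3224
  C=C: 2 × 634 = 1268
  H-H: 1 × 429 = 429
  Σ(formed) = 4921 kJ
ΔH = Σ(broken) − Σ(formed) = 5113 − 4921 = +192 kJ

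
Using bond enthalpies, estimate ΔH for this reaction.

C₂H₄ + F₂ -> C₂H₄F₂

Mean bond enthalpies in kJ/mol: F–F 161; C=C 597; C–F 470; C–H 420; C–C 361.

Bonds broken (reactants):
  C–H: 4 × 420 = 1680
  C=C: 1 × 597 = 597
  F–F: 1 × 161 = 161
  Σ(broken) = 2438 kJ
Bonds formed (products):
  C–C: 1 × 361 = 361
  C–F: 2 × 470 = 940
  C–H: 4 × 420 = 1680
  Σ(formed) = 2981 kJ
ΔH = Σ(broken) − Σ(formed) = 2438 − 2981 = −543 kJ

ΔH ≈ −543 kJ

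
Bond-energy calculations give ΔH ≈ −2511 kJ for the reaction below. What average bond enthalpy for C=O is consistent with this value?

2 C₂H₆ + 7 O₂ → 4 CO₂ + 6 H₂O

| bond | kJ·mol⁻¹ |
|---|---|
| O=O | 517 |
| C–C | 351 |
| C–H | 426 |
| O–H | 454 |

D(C=O) ≈ 812 kJ/mol

Let D be the C=O bond energy.
Σ(broken) = 2×351 + 12×426 + 7×517 = 9433
Σ(formed) = 8×D + 12×454 = 5448 + 8D
ΔH = Σ(broken) − Σ(formed) = (9433) − (5448 + 8D) = +3985 − 8D
Setting this equal to −2511 kJ gives 8D = 6496, so D = 812 kJ/mol.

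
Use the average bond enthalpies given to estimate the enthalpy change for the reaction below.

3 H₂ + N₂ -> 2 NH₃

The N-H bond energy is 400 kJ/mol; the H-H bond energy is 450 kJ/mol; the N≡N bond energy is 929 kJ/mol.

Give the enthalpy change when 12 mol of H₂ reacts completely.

Bonds broken (reactants):
  H-H: 3 × 450 = 1350
  N≡N: 1 × 929 = 929
  Σ(broken) = 2279 kJ
Bonds formed (products):
  N-H: 6 × 400 = 2400
  Σ(formed) = 2400 kJ
ΔH = Σ(broken) − Σ(formed) = 2279 − 2400 = −121 kJ
For 4× the reaction as written: 4 × (−121) = −484 kJ

ΔH = −484 kJ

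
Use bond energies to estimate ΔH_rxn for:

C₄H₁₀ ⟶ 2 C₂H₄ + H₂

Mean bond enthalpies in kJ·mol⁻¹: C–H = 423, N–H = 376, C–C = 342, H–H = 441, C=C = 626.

ΔH ≈ +179 kJ

Bonds broken (reactants):
  C–C: 3 × 342 = 1026
  C–H: 10 × 423 = 4230
  Σ(broken) = 5256 kJ
Bonds formed (products):
  C–H: 8 × 423 = 3384
  C=C: 2 × 626 = 1252
  H–H: 1 × 441 = 441
  Σ(formed) = 5077 kJ
ΔH = Σ(broken) − Σ(formed) = 5256 − 5077 = +179 kJ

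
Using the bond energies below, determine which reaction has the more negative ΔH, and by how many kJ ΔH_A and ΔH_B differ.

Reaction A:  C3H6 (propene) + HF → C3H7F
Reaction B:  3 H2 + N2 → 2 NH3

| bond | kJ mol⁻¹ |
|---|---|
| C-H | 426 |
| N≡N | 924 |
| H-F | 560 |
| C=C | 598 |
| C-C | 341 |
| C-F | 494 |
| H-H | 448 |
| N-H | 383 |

Reaction A, by 73 kJ

Reaction A:
  Bonds broken (reactants):
    C-C: 1 × 341 = 341
    C-H: 6 × 426 = 2556
    C=C: 1 × 598 = 598
    H-F: 1 × 560 = 560
    Σ(broken) = 4055 kJ
  Bonds formed (products):
    C-C: 2 × 341 = 682
    C-F: 1 × 494 = 494
    C-H: 7 × 426 = 2982
    Σ(formed) = 4158 kJ
  ΔH_A = 4055 − 4158 = −103 kJ
Reaction B:
  Bonds broken (reactants):
    H-H: 3 × 448 = 1344
    N≡N: 1 × 924 = 924
    Σ(broken) = 2268 kJ
  Bonds formed (products):
    N-H: 6 × 383 = 2298
    Σ(formed) = 2298 kJ
  ΔH_B = 2268 − 2298 = −30 kJ
ΔH_A − ΔH_B = −73 kJ, so reaction A has the more negative ΔH; |ΔH_A − ΔH_B| = 73 kJ.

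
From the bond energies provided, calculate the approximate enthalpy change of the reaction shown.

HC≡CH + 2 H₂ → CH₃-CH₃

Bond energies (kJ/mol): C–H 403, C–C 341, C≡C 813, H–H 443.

Bonds broken (reactants):
  C≡C: 1 × 813 = 813
  C–H: 2 × 403 = 806
  H–H: 2 × 443 = 886
  Σ(broken) = 2505 kJ
Bonds formed (products):
  C–C: 1 × 341 = 341
  C–H: 6 × 403 = 2418
  Σ(formed) = 2759 kJ
ΔH = Σ(broken) − Σ(formed) = 2505 − 2759 = −254 kJ

ΔH ≈ −254 kJ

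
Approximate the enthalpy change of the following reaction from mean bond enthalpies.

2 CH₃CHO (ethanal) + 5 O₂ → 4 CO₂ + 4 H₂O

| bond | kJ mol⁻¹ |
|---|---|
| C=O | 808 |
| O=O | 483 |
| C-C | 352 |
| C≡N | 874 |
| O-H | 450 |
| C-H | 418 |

Bonds broken (reactants):
  C-C: 2 × 352 = 704
  C-H: 8 × 418 = 3344
  C=O: 2 × 808 = 1616
  O=O: 5 × 483 = 2415
  Σ(broken) = 8079 kJ
Bonds formed (products):
  C=O: 8 × 808 = 6464
  O-H: 8 × 450 = 3600
  Σ(formed) = 10064 kJ
ΔH = Σ(broken) − Σ(formed) = 8079 − 10064 = −1985 kJ

ΔH ≈ −1985 kJ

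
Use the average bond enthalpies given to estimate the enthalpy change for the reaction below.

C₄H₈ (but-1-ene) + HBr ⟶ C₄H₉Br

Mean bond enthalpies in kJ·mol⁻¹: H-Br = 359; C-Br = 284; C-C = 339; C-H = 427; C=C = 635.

Bonds broken (reactants):
  C-C: 2 × 339 = 678
  C-H: 8 × 427 = 3416
  C=C: 1 × 635 = 635
  H-Br: 1 × 359 = 359
  Σ(broken) = 5088 kJ
Bonds formed (products):
  C-Br: 1 × 284 = 284
  C-C: 3 × 339 = 1017
  C-H: 9 × 427 = 3843
  Σ(formed) = 5144 kJ
ΔH = Σ(broken) − Σ(formed) = 5088 − 5144 = −56 kJ

ΔH ≈ −56 kJ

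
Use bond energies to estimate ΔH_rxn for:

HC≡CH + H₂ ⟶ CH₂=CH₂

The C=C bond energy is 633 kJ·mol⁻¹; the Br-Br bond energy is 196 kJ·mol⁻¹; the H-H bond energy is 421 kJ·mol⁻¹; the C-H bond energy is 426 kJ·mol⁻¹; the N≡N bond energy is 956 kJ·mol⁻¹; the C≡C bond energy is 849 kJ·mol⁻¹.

Bonds broken (reactants):
  C≡C: 1 × 849 = 849
  C-H: 2 × 426 = 852
  H-H: 1 × 421 = 421
  Σ(broken) = 2122 kJ
Bonds formed (products):
  C-H: 4 × 426 = 1704
  C=C: 1 × 633 = 633
  Σ(formed) = 2337 kJ
ΔH = Σ(broken) − Σ(formed) = 2122 − 2337 = −215 kJ

ΔH ≈ −215 kJ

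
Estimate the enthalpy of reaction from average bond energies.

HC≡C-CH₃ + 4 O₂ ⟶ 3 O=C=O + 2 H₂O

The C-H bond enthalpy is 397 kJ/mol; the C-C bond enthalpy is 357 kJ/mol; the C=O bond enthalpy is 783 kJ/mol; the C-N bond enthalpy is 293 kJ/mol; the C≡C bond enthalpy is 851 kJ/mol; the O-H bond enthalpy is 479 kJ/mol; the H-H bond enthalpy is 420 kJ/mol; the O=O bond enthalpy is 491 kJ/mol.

ΔH ≈ −1854 kJ

Bonds broken (reactants):
  C≡C: 1 × 851 = 851
  C-C: 1 × 357 = 357
  C-H: 4 × 397 = 1588
  O=O: 4 × 491 = 1964
  Σ(broken) = 4760 kJ
Bonds formed (products):
  C=O: 6 × 783 = 4698
  O-H: 4 × 479 = 1916
  Σ(formed) = 6614 kJ
ΔH = Σ(broken) − Σ(formed) = 4760 − 6614 = −1854 kJ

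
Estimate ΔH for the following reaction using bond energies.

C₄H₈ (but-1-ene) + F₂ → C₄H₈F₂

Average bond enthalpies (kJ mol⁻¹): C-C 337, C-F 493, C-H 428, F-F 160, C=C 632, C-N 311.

ΔH ≈ −531 kJ

Bonds broken (reactants):
  C-C: 2 × 337 = 674
  C-H: 8 × 428 = 3424
  C=C: 1 × 632 = 632
  F-F: 1 × 160 = 160
  Σ(broken) = 4890 kJ
Bonds formed (products):
  C-C: 3 × 337 = 1011
  C-F: 2 × 493 = 986
  C-H: 8 × 428 = 3424
  Σ(formed) = 5421 kJ
ΔH = Σ(broken) − Σ(formed) = 4890 − 5421 = −531 kJ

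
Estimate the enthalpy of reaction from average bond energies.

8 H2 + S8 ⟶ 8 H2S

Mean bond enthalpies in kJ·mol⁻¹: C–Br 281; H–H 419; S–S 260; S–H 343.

ΔH ≈ −56 kJ

Bonds broken (reactants):
  H–H: 8 × 419 = 3352
  S–S: 8 × 260 = 2080
  Σ(broken) = 5432 kJ
Bonds formed (products):
  S–H: 16 × 343 = 5488
  Σ(formed) = 5488 kJ
ΔH = Σ(broken) − Σ(formed) = 5432 − 5488 = −56 kJ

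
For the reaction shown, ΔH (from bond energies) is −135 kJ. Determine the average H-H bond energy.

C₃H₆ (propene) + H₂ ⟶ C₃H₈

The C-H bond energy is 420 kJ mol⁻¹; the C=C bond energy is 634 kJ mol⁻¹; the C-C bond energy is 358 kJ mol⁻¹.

Let D be the H-H bond energy.
Σ(broken) = 1×358 + 6×420 + 1×634 + 1×D = 3512 + D
Σ(formed) = 2×358 + 8×420 = 4076
ΔH = Σ(broken) − Σ(formed) = (3512 + D) − (4076) = −564 + D
Setting this equal to −135 kJ gives D = 429 kJ/mol.

D(H-H) ≈ 429 kJ/mol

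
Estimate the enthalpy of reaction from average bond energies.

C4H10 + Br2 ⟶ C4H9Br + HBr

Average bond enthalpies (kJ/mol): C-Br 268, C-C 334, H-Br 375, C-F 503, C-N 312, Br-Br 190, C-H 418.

Bonds broken (reactants):
  Br-Br: 1 × 190 = 190
  C-C: 3 × 334 = 1002
  C-H: 10 × 418 = 4180
  Σ(broken) = 5372 kJ
Bonds formed (products):
  C-Br: 1 × 268 = 268
  C-C: 3 × 334 = 1002
  C-H: 9 × 418 = 3762
  H-Br: 1 × 375 = 375
  Σ(formed) = 5407 kJ
ΔH = Σ(broken) − Σ(formed) = 5372 − 5407 = −35 kJ

ΔH ≈ −35 kJ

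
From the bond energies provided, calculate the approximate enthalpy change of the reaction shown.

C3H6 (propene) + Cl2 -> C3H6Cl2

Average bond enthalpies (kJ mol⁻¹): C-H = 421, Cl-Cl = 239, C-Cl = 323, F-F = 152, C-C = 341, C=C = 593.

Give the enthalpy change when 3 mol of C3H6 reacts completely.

Bonds broken (reactants):
  C-C: 1 × 341 = 341
  C-H: 6 × 421 = 2526
  C=C: 1 × 593 = 593
  Cl-Cl: 1 × 239 = 239
  Σ(broken) = 3699 kJ
Bonds formed (products):
  C-C: 2 × 341 = 682
  C-Cl: 2 × 323 = 646
  C-H: 6 × 421 = 2526
  Σ(formed) = 3854 kJ
ΔH = Σ(broken) − Σ(formed) = 3699 − 3854 = −155 kJ
For 3× the reaction as written: 3 × (−155) = −465 kJ

ΔH = −465 kJ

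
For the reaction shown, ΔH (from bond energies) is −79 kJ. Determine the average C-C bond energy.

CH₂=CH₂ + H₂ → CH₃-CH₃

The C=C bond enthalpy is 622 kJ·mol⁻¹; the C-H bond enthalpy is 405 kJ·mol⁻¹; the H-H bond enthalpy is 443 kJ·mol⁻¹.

Let D be the C-C bond energy.
Σ(broken) = 4×405 + 1×622 + 1×443 = 2685
Σ(formed) = 1×D + 6×405 = 2430 + D
ΔH = Σ(broken) − Σ(formed) = (2685) − (2430 + D) = +255 − D
Setting this equal to −79 kJ gives D = 334 kJ/mol.

D(C-C) ≈ 334 kJ/mol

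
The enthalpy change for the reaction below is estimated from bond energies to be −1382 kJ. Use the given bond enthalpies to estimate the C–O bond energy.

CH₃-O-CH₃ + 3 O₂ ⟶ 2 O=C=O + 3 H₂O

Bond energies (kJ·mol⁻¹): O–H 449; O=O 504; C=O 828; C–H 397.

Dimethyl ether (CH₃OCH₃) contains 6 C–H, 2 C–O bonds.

Let D be the C–O bond energy.
Σ(broken) = 6×397 + 2×D + 3×504 = 3894 + 2D
Σ(formed) = 4×828 + 6×449 = 6006
ΔH = Σ(broken) − Σ(formed) = (3894 + 2D) − (6006) = −2112 + 2D
Setting this equal to −1382 kJ gives 2D = 730, so D = 365 kJ/mol.

D(C–O) ≈ 365 kJ/mol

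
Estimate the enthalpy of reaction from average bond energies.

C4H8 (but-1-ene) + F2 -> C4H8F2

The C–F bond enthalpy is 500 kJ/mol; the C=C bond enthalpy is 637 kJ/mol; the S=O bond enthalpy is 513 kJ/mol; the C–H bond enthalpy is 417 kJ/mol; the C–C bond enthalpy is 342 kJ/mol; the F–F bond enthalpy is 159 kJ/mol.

Bonds broken (reactants):
  C–C: 2 × 342 = 684
  C–H: 8 × 417 = 3336
  C=C: 1 × 637 = 637
  F–F: 1 × 159 = 159
  Σ(broken) = 4816 kJ
Bonds formed (products):
  C–C: 3 × 342 = 1026
  C–F: 2 × 500 = 1000
  C–H: 8 × 417 = 3336
  Σ(formed) = 5362 kJ
ΔH = Σ(broken) − Σ(formed) = 4816 − 5362 = −546 kJ

ΔH ≈ −546 kJ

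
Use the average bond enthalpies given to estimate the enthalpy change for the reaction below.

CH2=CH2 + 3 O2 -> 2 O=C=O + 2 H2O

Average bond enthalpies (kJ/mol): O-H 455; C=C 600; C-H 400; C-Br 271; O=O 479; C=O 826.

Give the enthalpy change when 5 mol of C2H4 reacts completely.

Bonds broken (reactants):
  C-H: 4 × 400 = 1600
  C=C: 1 × 600 = 600
  O=O: 3 × 479 = 1437
  Σ(broken) = 3637 kJ
Bonds formed (products):
  C=O: 4 × 826 = 3304
  O-H: 4 × 455 = 1820
  Σ(formed) = 5124 kJ
ΔH = Σ(broken) − Σ(formed) = 3637 − 5124 = −1487 kJ
For 5× the reaction as written: 5 × (−1487) = −7435 kJ

ΔH = −7435 kJ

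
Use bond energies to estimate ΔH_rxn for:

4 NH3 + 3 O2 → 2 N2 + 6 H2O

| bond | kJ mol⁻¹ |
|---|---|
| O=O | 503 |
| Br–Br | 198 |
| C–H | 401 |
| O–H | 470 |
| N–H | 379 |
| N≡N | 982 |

ΔH ≈ −1547 kJ

Bonds broken (reactants):
  N–H: 12 × 379 = 4548
  O=O: 3 × 503 = 1509
  Σ(broken) = 6057 kJ
Bonds formed (products):
  N≡N: 2 × 982 = 1964
  O–H: 12 × 470 = 5640
  Σ(formed) = 7604 kJ
ΔH = Σ(broken) − Σ(formed) = 6057 − 7604 = −1547 kJ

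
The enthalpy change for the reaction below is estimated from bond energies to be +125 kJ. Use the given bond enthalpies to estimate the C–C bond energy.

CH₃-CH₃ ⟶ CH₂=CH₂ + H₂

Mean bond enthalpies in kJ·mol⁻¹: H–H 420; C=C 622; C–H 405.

D(C–C) ≈ 357 kJ/mol

Let D be the C–C bond energy.
Σ(broken) = 1×D + 6×405 = 2430 + D
Σ(formed) = 4×405 + 1×622 + 1×420 = 2662
ΔH = Σ(broken) − Σ(formed) = (2430 + D) − (2662) = −232 + D
Setting this equal to +125 kJ gives D = 357 kJ/mol.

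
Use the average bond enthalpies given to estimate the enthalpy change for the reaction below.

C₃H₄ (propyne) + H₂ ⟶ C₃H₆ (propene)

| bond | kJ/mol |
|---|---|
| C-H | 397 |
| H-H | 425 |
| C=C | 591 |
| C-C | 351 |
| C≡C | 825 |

Bonds broken (reactants):
  C≡C: 1 × 825 = 825
  C-C: 1 × 351 = 351
  C-H: 4 × 397 = 1588
  H-H: 1 × 425 = 425
  Σ(broken) = 3189 kJ
Bonds formed (products):
  C-C: 1 × 351 = 351
  C-H: 6 × 397 = 2382
  C=C: 1 × 591 = 591
  Σ(formed) = 3324 kJ
ΔH = Σ(broken) − Σ(formed) = 3189 − 3324 = −135 kJ

ΔH ≈ −135 kJ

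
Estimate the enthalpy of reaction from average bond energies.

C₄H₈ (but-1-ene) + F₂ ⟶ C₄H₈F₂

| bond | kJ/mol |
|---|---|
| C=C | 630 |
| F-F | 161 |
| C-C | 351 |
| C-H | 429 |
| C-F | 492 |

ΔH ≈ −544 kJ

Bonds broken (reactants):
  C-C: 2 × 351 = 702
  C-H: 8 × 429 = 3432
  C=C: 1 × 630 = 630
  F-F: 1 × 161 = 161
  Σ(broken) = 4925 kJ
Bonds formed (products):
  C-C: 3 × 351 = 1053
  C-F: 2 × 492 = 984
  C-H: 8 × 429 = 3432
  Σ(formed) = 5469 kJ
ΔH = Σ(broken) − Σ(formed) = 4925 − 5469 = −544 kJ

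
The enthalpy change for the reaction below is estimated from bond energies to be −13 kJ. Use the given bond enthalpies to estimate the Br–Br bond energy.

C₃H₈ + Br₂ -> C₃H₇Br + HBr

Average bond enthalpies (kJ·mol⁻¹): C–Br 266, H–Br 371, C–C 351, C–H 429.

Let D be the Br–Br bond energy.
Σ(broken) = 1×D + 2×351 + 8×429 = 4134 + D
Σ(formed) = 1×266 + 2×351 + 7×429 + 1×371 = 4342
ΔH = Σ(broken) − Σ(formed) = (4134 + D) − (4342) = −208 + D
Setting this equal to −13 kJ gives D = 195 kJ/mol.

D(Br–Br) ≈ 195 kJ/mol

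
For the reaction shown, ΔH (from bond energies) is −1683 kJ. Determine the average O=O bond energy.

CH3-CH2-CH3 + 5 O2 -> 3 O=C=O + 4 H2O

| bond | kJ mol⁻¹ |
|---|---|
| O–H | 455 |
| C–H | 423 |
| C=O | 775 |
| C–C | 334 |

D(O=O) ≈ 511 kJ/mol

Let D be the O=O bond energy.
Σ(broken) = 2×334 + 8×423 + 5×D = 4052 + 5D
Σ(formed) = 6×775 + 8×455 = 8290
ΔH = Σ(broken) − Σ(formed) = (4052 + 5D) − (8290) = −4238 + 5D
Setting this equal to −1683 kJ gives 5D = 2555, so D = 511 kJ/mol.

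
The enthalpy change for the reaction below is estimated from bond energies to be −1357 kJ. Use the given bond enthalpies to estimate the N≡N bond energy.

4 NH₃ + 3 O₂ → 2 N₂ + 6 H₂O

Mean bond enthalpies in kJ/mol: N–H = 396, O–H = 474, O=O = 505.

D(N≡N) ≈ 968 kJ/mol

Let D be the N≡N bond energy.
Σ(broken) = 12×396 + 3×505 = 6267
Σ(formed) = 2×D + 12×474 = 5688 + 2D
ΔH = Σ(broken) − Σ(formed) = (6267) − (5688 + 2D) = +579 − 2D
Setting this equal to −1357 kJ gives 2D = 1936, so D = 968 kJ/mol.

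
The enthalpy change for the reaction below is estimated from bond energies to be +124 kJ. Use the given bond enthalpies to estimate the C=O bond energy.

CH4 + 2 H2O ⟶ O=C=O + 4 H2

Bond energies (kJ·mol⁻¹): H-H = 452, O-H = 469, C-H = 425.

Let D be the C=O bond energy.
Σ(broken) = 4×425 + 4×469 = 3576
Σ(formed) = 2×D + 4×452 = 1808 + 2D
ΔH = Σ(broken) − Σ(formed) = (3576) − (1808 + 2D) = +1768 − 2D
Setting this equal to +124 kJ gives 2D = 1644, so D = 822 kJ/mol.

D(C=O) ≈ 822 kJ/mol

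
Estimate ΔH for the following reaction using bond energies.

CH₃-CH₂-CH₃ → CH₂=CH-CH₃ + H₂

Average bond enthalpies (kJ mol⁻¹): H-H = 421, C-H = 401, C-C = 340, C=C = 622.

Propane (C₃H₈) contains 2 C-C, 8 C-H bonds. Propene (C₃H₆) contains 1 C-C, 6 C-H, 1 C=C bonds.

Bonds broken (reactants):
  C-C: 2 × 340 = 680
  C-H: 8 × 401 = 3208
  Σ(broken) = 3888 kJ
Bonds formed (products):
  C-C: 1 × 340 = 340
  C-H: 6 × 401 = 2406
  C=C: 1 × 622 = 622
  H-H: 1 × 421 = 421
  Σ(formed) = 3789 kJ
ΔH = Σ(broken) − Σ(formed) = 3888 − 3789 = +99 kJ

ΔH ≈ +99 kJ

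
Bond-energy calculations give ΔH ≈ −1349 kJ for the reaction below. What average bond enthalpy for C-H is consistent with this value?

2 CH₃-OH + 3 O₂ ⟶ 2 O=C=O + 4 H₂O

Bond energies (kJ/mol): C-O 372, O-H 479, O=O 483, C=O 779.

Let D be the C-H bond energy.
Σ(broken) = 6×D + 2×372 + 2×479 + 3×483 = 3151 + 6D
Σ(formed) = 4×779 + 8×479 = 6948
ΔH = Σ(broken) − Σ(formed) = (3151 + 6D) − (6948) = −3797 + 6D
Setting this equal to −1349 kJ gives 6D = 2448, so D = 408 kJ/mol.

D(C-H) ≈ 408 kJ/mol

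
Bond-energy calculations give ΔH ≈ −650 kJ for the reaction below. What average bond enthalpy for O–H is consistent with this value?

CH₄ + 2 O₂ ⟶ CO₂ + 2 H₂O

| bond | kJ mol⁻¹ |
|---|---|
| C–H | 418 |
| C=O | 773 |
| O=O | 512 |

Let D be the O–H bond energy.
Σ(broken) = 4×418 + 2×512 = 2696
Σ(formed) = 2×773 + 4×D = 1546 + 4D
ΔH = Σ(broken) − Σ(formed) = (2696) − (1546 + 4D) = +1150 − 4D
Setting this equal to −650 kJ gives 4D = 1800, so D = 450 kJ/mol.

D(O–H) ≈ 450 kJ/mol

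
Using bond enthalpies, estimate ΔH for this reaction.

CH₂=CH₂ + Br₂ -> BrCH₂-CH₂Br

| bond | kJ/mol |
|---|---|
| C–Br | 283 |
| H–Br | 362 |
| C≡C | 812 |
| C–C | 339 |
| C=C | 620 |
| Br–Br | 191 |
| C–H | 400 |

Bonds broken (reactants):
  Br–Br: 1 × 191 = 191
  C–H: 4 × 400 = 1600
  C=C: 1 × 620 = 620
  Σ(broken) = 2411 kJ
Bonds formed (products):
  C–Br: 2 × 283 = 566
  C–C: 1 × 339 = 339
  C–H: 4 × 400 = 1600
  Σ(formed) = 2505 kJ
ΔH = Σ(broken) − Σ(formed) = 2411 − 2505 = −94 kJ

ΔH ≈ −94 kJ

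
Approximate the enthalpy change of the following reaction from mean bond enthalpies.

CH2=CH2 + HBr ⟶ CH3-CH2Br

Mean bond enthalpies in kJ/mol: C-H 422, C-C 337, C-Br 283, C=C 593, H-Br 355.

Bonds broken (reactants):
  C-H: 4 × 422 = 1688
  C=C: 1 × 593 = 593
  H-Br: 1 × 355 = 355
  Σ(broken) = 2636 kJ
Bonds formed (products):
  C-Br: 1 × 283 = 283
  C-C: 1 × 337 = 337
  C-H: 5 × 422 = 2110
  Σ(formed) = 2730 kJ
ΔH = Σ(broken) − Σ(formed) = 2636 − 2730 = −94 kJ

ΔH ≈ −94 kJ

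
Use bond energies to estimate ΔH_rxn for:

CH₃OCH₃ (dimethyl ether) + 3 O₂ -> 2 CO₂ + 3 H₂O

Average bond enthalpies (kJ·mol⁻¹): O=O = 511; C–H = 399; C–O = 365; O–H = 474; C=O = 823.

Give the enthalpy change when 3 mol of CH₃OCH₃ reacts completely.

Bonds broken (reactants):
  C–H: 6 × 399 = 2394
  C–O: 2 × 365 = 730
  O=O: 3 × 511 = 1533
  Σ(broken) = 4657 kJ
Bonds formed (products):
  C=O: 4 × 823 = 3292
  O–H: 6 × 474 = 2844
  Σ(formed) = 6136 kJ
ΔH = Σ(broken) − Σ(formed) = 4657 − 6136 = −1479 kJ
For 3× the reaction as written: 3 × (−1479) = −4437 kJ

ΔH = −4437 kJ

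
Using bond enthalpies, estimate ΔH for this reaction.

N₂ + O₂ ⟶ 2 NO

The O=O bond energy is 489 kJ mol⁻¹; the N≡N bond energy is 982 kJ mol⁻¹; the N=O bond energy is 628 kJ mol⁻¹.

ΔH ≈ +215 kJ

Bonds broken (reactants):
  N≡N: 1 × 982 = 982
  O=O: 1 × 489 = 489
  Σ(broken) = 1471 kJ
Bonds formed (products):
  N=O: 2 × 628 = 1256
  Σ(formed) = 1256 kJ
ΔH = Σ(broken) − Σ(formed) = 1471 − 1256 = +215 kJ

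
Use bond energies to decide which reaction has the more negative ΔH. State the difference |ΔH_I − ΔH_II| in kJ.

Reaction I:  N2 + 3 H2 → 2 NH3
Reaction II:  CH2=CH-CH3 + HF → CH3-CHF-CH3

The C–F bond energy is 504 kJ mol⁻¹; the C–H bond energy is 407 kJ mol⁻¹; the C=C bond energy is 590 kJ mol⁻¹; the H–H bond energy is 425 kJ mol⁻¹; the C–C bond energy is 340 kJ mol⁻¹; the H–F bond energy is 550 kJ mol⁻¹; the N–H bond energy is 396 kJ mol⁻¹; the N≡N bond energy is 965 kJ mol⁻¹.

Reaction I:
  Bonds broken (reactants):
    H–H: 3 × 425 = 1275
    N≡N: 1 × 965 = 965
    Σ(broken) = 2240 kJ
  Bonds formed (products):
    N–H: 6 × 396 = 2376
    Σ(formed) = 2376 kJ
  ΔH_I = 2240 − 2376 = −136 kJ
Reaction II:
  Bonds broken (reactants):
    C–C: 1 × 340 = 340
    C–H: 6 × 407 = 2442
    C=C: 1 × 590 = 590
    H–F: 1 × 550 = 550
    Σ(broken) = 3922 kJ
  Bonds formed (products):
    C–C: 2 × 340 = 680
    C–F: 1 × 504 = 504
    C–H: 7 × 407 = 2849
    Σ(formed) = 4033 kJ
  ΔH_II = 3922 − 4033 = −111 kJ
ΔH_I − ΔH_II = −25 kJ, so reaction I has the more negative ΔH; |ΔH_I − ΔH_II| = 25 kJ.

Reaction I, by 25 kJ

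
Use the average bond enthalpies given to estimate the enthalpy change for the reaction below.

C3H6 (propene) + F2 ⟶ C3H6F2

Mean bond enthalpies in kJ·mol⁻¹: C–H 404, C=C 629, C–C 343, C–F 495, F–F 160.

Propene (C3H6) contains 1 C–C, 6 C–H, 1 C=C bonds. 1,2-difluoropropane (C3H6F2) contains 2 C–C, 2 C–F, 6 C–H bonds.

ΔH ≈ −544 kJ

Bonds broken (reactants):
  C–C: 1 × 343 = 343
  C–H: 6 × 404 = 2424
  C=C: 1 × 629 = 629
  F–F: 1 × 160 = 160
  Σ(broken) = 3556 kJ
Bonds formed (products):
  C–C: 2 × 343 = 686
  C–F: 2 × 495 = 990
  C–H: 6 × 404 = 2424
  Σ(formed) = 4100 kJ
ΔH = Σ(broken) − Σ(formed) = 3556 − 4100 = −544 kJ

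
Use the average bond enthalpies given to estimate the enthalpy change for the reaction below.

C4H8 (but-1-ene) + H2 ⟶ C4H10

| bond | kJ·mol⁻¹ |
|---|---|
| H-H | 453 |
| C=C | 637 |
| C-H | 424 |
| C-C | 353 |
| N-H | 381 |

ΔH ≈ −111 kJ

Bonds broken (reactants):
  C-C: 2 × 353 = 706
  C-H: 8 × 424 = 3392
  C=C: 1 × 637 = 637
  H-H: 1 × 453 = 453
  Σ(broken) = 5188 kJ
Bonds formed (products):
  C-C: 3 × 353 = 1059
  C-H: 10 × 424 = 4240
  Σ(formed) = 5299 kJ
ΔH = Σ(broken) − Σ(formed) = 5188 − 5299 = −111 kJ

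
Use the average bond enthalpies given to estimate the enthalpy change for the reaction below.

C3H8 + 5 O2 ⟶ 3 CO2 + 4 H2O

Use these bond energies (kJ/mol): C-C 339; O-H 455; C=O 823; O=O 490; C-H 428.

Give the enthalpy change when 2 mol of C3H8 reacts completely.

ΔH = −4052 kJ

Bonds broken (reactants):
  C-C: 2 × 339 = 678
  C-H: 8 × 428 = 3424
  O=O: 5 × 490 = 2450
  Σ(broken) = 6552 kJ
Bonds formed (products):
  C=O: 6 × 823 = 4938
  O-H: 8 × 455 = 3640
  Σ(formed) = 8578 kJ
ΔH = Σ(broken) − Σ(formed) = 6552 − 8578 = −2026 kJ
For 2× the reaction as written: 2 × (−2026) = −4052 kJ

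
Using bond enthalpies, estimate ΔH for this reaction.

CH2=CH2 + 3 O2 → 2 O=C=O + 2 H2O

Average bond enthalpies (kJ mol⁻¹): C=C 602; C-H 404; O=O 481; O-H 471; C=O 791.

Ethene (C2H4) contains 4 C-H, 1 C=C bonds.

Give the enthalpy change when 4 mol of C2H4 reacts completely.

ΔH = −5548 kJ

Bonds broken (reactants):
  C-H: 4 × 404 = 1616
  C=C: 1 × 602 = 602
  O=O: 3 × 481 = 1443
  Σ(broken) = 3661 kJ
Bonds formed (products):
  C=O: 4 × 791 = 3164
  O-H: 4 × 471 = 1884
  Σ(formed) = 5048 kJ
ΔH = Σ(broken) − Σ(formed) = 3661 − 5048 = −1387 kJ
For 4× the reaction as written: 4 × (−1387) = −5548 kJ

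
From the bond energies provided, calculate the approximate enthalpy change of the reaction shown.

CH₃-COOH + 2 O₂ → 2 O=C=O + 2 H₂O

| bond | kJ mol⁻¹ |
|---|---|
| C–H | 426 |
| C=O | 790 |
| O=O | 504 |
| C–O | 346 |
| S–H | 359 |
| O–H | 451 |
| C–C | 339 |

ΔH ≈ −752 kJ

Bonds broken (reactants):
  C–C: 1 × 339 = 339
  C–H: 3 × 426 = 1278
  C–O: 1 × 346 = 346
  C=O: 1 × 790 = 790
  O–H: 1 × 451 = 451
  O=O: 2 × 504 = 1008
  Σ(broken) = 4212 kJ
Bonds formed (products):
  C=O: 4 × 790 = 3160
  O–H: 4 × 451 = 1804
  Σ(formed) = 4964 kJ
ΔH = Σ(broken) − Σ(formed) = 4212 − 4964 = −752 kJ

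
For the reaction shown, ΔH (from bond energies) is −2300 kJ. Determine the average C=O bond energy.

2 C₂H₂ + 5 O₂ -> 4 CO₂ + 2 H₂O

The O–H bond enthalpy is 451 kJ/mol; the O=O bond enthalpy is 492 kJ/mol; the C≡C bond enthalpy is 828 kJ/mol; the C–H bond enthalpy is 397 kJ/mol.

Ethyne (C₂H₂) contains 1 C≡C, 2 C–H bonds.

Let D be the C=O bond energy.
Σ(broken) = 2×828 + 4×397 + 5×492 = 5704
Σ(formed) = 8×D + 4×451 = 1804 + 8D
ΔH = Σ(broken) − Σ(formed) = (5704) − (1804 + 8D) = +3900 − 8D
Setting this equal to −2300 kJ gives 8D = 6200, so D = 775 kJ/mol.

D(C=O) ≈ 775 kJ/mol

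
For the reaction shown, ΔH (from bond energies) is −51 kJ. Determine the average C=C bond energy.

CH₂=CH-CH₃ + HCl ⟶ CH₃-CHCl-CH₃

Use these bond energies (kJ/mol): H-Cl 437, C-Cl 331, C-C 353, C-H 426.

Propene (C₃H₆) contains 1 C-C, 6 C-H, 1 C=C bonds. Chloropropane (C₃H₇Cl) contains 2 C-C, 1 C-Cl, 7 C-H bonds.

D(C=C) ≈ 622 kJ/mol

Let D be the C=C bond energy.
Σ(broken) = 1×353 + 6×426 + 1×D + 1×437 = 3346 + D
Σ(formed) = 2×353 + 1×331 + 7×426 = 4019
ΔH = Σ(broken) − Σ(formed) = (3346 + D) − (4019) = −673 + D
Setting this equal to −51 kJ gives D = 622 kJ/mol.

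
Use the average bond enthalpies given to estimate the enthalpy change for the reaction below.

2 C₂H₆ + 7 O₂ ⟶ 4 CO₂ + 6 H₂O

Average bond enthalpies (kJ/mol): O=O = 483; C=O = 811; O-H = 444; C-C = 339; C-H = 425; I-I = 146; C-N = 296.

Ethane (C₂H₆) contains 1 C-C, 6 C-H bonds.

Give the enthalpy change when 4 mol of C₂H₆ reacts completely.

Bonds broken (reactants):
  C-C: 2 × 339 = 678
  C-H: 12 × 425 = 5100
  O=O: 7 × 483 = 3381
  Σ(broken) = 9159 kJ
Bonds formed (products):
  C=O: 8 × 811 = 6488
  O-H: 12 × 444 = 5328
  Σ(formed) = 11816 kJ
ΔH = Σ(broken) − Σ(formed) = 9159 − 11816 = −2657 kJ
For 2× the reaction as written: 2 × (−2657) = −5314 kJ

ΔH = −5314 kJ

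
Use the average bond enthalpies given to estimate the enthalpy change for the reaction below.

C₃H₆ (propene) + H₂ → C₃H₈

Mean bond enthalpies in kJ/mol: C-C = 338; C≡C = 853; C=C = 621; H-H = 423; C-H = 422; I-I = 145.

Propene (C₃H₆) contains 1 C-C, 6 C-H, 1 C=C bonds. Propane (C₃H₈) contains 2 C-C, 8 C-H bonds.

ΔH ≈ −138 kJ

Bonds broken (reactants):
  C-C: 1 × 338 = 338
  C-H: 6 × 422 = 2532
  C=C: 1 × 621 = 621
  H-H: 1 × 423 = 423
  Σ(broken) = 3914 kJ
Bonds formed (products):
  C-C: 2 × 338 = 676
  C-H: 8 × 422 = 3376
  Σ(formed) = 4052 kJ
ΔH = Σ(broken) − Σ(formed) = 3914 − 4052 = −138 kJ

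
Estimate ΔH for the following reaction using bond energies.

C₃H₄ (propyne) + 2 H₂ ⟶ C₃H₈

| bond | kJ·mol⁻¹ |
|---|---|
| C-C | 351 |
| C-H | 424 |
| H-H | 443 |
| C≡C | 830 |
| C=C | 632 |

ΔH ≈ −331 kJ

Bonds broken (reactants):
  C≡C: 1 × 830 = 830
  C-C: 1 × 351 = 351
  C-H: 4 × 424 = 1696
  H-H: 2 × 443 = 886
  Σ(broken) = 3763 kJ
Bonds formed (products):
  C-C: 2 × 351 = 702
  C-H: 8 × 424 = 3392
  Σ(formed) = 4094 kJ
ΔH = Σ(broken) − Σ(formed) = 3763 − 4094 = −331 kJ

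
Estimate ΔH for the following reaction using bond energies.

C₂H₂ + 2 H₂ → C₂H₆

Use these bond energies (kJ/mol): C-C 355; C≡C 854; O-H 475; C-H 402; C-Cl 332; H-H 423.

ΔH ≈ −263 kJ

Bonds broken (reactants):
  C≡C: 1 × 854 = 854
  C-H: 2 × 402 = 804
  H-H: 2 × 423 = 846
  Σ(broken) = 2504 kJ
Bonds formed (products):
  C-C: 1 × 355 = 355
  C-H: 6 × 402 = 2412
  Σ(formed) = 2767 kJ
ΔH = Σ(broken) − Σ(formed) = 2504 − 2767 = −263 kJ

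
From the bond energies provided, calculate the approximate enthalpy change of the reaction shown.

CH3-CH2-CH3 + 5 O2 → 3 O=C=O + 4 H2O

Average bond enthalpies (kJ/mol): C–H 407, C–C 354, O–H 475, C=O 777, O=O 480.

Bonds broken (reactants):
  C–C: 2 × 354 = 708
  C–H: 8 × 407 = 3256
  O=O: 5 × 480 = 2400
  Σ(broken) = 6364 kJ
Bonds formed (products):
  C=O: 6 × 777 = 4662
  O–H: 8 × 475 = 3800
  Σ(formed) = 8462 kJ
ΔH = Σ(broken) − Σ(formed) = 6364 − 8462 = −2098 kJ

ΔH ≈ −2098 kJ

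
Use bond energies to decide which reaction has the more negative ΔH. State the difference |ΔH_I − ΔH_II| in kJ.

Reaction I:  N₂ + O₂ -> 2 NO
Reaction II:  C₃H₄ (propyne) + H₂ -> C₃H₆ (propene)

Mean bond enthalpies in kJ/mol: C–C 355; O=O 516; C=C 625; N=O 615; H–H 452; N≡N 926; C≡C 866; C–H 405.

Reaction II, by 329 kJ

Reaction I:
  Bonds broken (reactants):
    N≡N: 1 × 926 = 926
    O=O: 1 × 516 = 516
    Σ(broken) = 1442 kJ
  Bonds formed (products):
    N=O: 2 × 615 = 1230
    Σ(formed) = 1230 kJ
  ΔH_I = 1442 − 1230 = +212 kJ
Reaction II:
  Bonds broken (reactants):
    C≡C: 1 × 866 = 866
    C–C: 1 × 355 = 355
    C–H: 4 × 405 = 1620
    H–H: 1 × 452 = 452
    Σ(broken) = 3293 kJ
  Bonds formed (products):
    C–C: 1 × 355 = 355
    C–H: 6 × 405 = 2430
    C=C: 1 × 625 = 625
    Σ(formed) = 3410 kJ
  ΔH_II = 3293 − 3410 = −117 kJ
ΔH_I − ΔH_II = +329 kJ, so reaction II has the more negative ΔH; |ΔH_I − ΔH_II| = 329 kJ.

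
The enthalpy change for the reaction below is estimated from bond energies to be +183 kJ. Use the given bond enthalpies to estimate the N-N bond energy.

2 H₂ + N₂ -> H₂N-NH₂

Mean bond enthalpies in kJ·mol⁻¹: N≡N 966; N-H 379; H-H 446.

D(N-N) ≈ 159 kJ/mol

Let D be the N-N bond energy.
Σ(broken) = 2×446 + 1×966 = 1858
Σ(formed) = 4×379 + 1×D = 1516 + D
ΔH = Σ(broken) − Σ(formed) = (1858) − (1516 + D) = +342 − D
Setting this equal to +183 kJ gives D = 159 kJ/mol.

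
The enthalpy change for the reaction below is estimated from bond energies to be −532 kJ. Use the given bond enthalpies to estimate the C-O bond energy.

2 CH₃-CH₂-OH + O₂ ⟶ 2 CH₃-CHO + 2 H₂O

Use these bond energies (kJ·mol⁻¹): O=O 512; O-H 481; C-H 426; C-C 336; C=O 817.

Let D be the C-O bond energy.
Σ(broken) = 2×336 + 10×426 + 2×D + 2×481 + 1×512 = 6406 + 2D
Σ(formed) = 2×336 + 8×426 + 2×817 + 4×481 = 7638
ΔH = Σ(broken) − Σ(formed) = (6406 + 2D) − (7638) = −1232 + 2D
Setting this equal to −532 kJ gives 2D = 700, so D = 350 kJ/mol.

D(C-O) ≈ 350 kJ/mol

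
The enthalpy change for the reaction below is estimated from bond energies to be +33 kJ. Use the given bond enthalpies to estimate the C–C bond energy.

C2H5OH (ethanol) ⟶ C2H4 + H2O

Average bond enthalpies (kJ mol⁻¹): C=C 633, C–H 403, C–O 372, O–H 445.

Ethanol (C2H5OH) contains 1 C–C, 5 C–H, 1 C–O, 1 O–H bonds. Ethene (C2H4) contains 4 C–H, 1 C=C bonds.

D(C–C) ≈ 336 kJ/mol

Let D be the C–C bond energy.
Σ(broken) = 1×D + 5×403 + 1×372 + 1×445 = 2832 + D
Σ(formed) = 4×403 + 1×633 + 2×445 = 3135
ΔH = Σ(broken) − Σ(formed) = (2832 + D) − (3135) = −303 + D
Setting this equal to +33 kJ gives D = 336 kJ/mol.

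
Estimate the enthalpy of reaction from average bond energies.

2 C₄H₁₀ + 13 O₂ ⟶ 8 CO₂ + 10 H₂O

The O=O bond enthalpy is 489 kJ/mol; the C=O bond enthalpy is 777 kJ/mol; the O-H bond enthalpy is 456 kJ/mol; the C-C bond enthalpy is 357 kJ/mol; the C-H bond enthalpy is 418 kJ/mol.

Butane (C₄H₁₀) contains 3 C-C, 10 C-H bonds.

Bonds broken (reactants):
  C-C: 6 × 357 = 2142
  C-H: 20 × 418 = 8360
  O=O: 13 × 489 = 6357
  Σ(broken) = 16859 kJ
Bonds formed (products):
  C=O: 16 × 777 = 12432
  O-H: 20 × 456 = 9120
  Σ(formed) = 21552 kJ
ΔH = Σ(broken) − Σ(formed) = 16859 − 21552 = −4693 kJ

ΔH ≈ −4693 kJ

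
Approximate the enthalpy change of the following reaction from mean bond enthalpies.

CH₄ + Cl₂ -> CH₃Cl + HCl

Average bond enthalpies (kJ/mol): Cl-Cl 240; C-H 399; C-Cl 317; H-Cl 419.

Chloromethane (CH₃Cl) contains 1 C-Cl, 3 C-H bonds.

Bonds broken (reactants):
  C-H: 4 × 399 = 1596
  Cl-Cl: 1 × 240 = 240
  Σ(broken) = 1836 kJ
Bonds formed (products):
  C-Cl: 1 × 317 = 317
  C-H: 3 × 399 = 1197
  H-Cl: 1 × 419 = 419
  Σ(formed) = 1933 kJ
ΔH = Σ(broken) − Σ(formed) = 1836 − 1933 = −97 kJ

ΔH ≈ −97 kJ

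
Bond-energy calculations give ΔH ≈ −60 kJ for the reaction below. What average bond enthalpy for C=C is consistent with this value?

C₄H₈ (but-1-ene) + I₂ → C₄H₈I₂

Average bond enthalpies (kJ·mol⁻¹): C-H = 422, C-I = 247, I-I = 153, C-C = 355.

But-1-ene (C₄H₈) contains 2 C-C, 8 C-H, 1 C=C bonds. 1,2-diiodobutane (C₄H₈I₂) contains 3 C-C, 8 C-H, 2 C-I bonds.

Let D be the C=C bond energy.
Σ(broken) = 2×355 + 8×422 + 1×D + 1×153 = 4239 + D
Σ(formed) = 3×355 + 8×422 + 2×247 = 4935
ΔH = Σ(broken) − Σ(formed) = (4239 + D) − (4935) = −696 + D
Setting this equal to −60 kJ gives D = 636 kJ/mol.

D(C=C) ≈ 636 kJ/mol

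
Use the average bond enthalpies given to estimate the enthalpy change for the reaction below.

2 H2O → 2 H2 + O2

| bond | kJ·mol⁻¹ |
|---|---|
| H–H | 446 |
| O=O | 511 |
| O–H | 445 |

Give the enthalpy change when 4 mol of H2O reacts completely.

ΔH = +754 kJ

Bonds broken (reactants):
  O–H: 4 × 445 = 1780
  Σ(broken) = 1780 kJ
Bonds formed (products):
  H–H: 2 × 446 = 892
  O=O: 1 × 511 = 511
  Σ(formed) = 1403 kJ
ΔH = Σ(broken) − Σ(formed) = 1780 − 1403 = +377 kJ
For 2× the reaction as written: 2 × (+377) = +754 kJ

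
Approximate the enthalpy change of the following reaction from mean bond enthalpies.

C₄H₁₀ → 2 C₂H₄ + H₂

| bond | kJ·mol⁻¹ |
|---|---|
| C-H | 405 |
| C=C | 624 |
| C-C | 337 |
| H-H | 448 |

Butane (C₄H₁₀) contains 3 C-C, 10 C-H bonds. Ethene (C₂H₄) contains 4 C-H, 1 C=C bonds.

Bonds broken (reactants):
  C-C: 3 × 337 = 1011
  C-H: 10 × 405 = 4050
  Σ(broken) = 5061 kJ
Bonds formed (products):
  C-H: 8 × 405 = 3240
  C=C: 2 × 624 = 1248
  H-H: 1 × 448 = 448
  Σ(formed) = 4936 kJ
ΔH = Σ(broken) − Σ(formed) = 5061 − 4936 = +125 kJ

ΔH ≈ +125 kJ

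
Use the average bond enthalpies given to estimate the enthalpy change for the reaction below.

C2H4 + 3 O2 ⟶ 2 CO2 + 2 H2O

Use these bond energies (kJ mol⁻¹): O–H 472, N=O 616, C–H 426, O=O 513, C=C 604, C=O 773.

Bonds broken (reactants):
  C–H: 4 × 426 = 1704
  C=C: 1 × 604 = 604
  O=O: 3 × 513 = 1539
  Σ(broken) = 3847 kJ
Bonds formed (products):
  C=O: 4 × 773 = 3092
  O–H: 4 × 472 = 1888
  Σ(formed) = 4980 kJ
ΔH = Σ(broken) − Σ(formed) = 3847 − 4980 = −1133 kJ

ΔH ≈ −1133 kJ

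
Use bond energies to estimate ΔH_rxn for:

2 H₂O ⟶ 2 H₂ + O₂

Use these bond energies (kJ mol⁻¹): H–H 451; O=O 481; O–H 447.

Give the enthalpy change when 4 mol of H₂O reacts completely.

ΔH = +810 kJ

Bonds broken (reactants):
  O–H: 4 × 447 = 1788
  Σ(broken) = 1788 kJ
Bonds formed (products):
  H–H: 2 × 451 = 902
  O=O: 1 × 481 = 481
  Σ(formed) = 1383 kJ
ΔH = Σ(broken) − Σ(formed) = 1788 − 1383 = +405 kJ
For 2× the reaction as written: 2 × (+405) = +810 kJ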